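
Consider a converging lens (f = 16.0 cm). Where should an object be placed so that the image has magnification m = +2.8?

m = −d_i/d_o ⇒ d_i = −m·d_o.
1/f = 1/d_o + 1/d_i = 1/d_o − 1/(m·d_o) = (1 − 1/m)/d_o, so d_o = f(1 − 1/m) = (16.00)(1 − 1/(+2.8)) = 10.3 cm.

10.3 cm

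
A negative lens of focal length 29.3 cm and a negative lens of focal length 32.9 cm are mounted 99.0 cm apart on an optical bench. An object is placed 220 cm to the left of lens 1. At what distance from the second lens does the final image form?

Lens 1 is diverging, so f₁ = −29.3 cm.
Lens 1: 1/d_i1 = 1/f₁ − 1/d_o1 = 1/(-29.3) − 1/(220) = -0.03868, so d_i1 = -25.86 cm.
The intermediate image is 25.86 cm to the left of lens 1 (virtual), which is 99.0 − (-25.86) = 124.9 cm to the left of lens 2, so d_o2 = +124.9 cm.
Lens 2 is diverging, so f₂ = −32.9 cm.
Lens 2: 1/d_i2 = 1/f₂ − 1/d_o2 = 1/(-32.9) − 1/(124.9) = -0.03840, so d_i2 = -26.0 cm.
The final image is virtual, 26.0 cm to the left of lens 2 (overall magnification ≈ 0.025).

26.0 cm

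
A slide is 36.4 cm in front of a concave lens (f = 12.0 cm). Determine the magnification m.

m = +0.248

For a concave lens, f = -12.0 cm.
1/d_i = 1/f − 1/d_o = 1/(-12.00) − 1/(36.4) = -0.1108, so d_i = -9.025 cm.
m = −d_i/d_o = −(-9.025)/(36.4) = +0.248.
The image is virtual, upright and reduced, on the same side as the object.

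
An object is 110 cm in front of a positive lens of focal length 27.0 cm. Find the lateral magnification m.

m = -0.325

1/d_i = 1/f − 1/d_o = 1/(27.00) − 1/(110) = 0.02795, so d_i = 35.78 cm.
m = −d_i/d_o = −(35.78)/(110) = -0.325.
The image is real, inverted and reduced, on the far side of the lens.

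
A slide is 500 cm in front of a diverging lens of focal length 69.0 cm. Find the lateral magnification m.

For a diverging lens, f = -69.0 cm.
1/d_i = 1/f − 1/d_o = 1/(-69.00) − 1/(500) = -0.01649, so d_i = -60.63 cm.
m = −d_i/d_o = −(-60.63)/(500) = +0.121.
The image is virtual, upright and reduced, on the same side as the object.

m = +0.121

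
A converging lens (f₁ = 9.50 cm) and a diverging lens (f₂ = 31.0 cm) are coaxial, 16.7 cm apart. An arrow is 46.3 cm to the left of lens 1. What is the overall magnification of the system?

Lens 1: 1/d_i1 = 1/(9.50) − 1/(46.3) = 0.08366, so d_i1 = 11.95 cm; m₁ = −d_i1/d_o1 = -0.2581.
d_o2 = 16.7 − (11.95) = 4.750 cm.
f₂ = −31.0 cm (diverging).
Lens 2: 1/d_i2 = 1/(-31.0) − 1/(4.750) = -0.2428, so d_i2 = -4.119 cm; m₂ = −d_i2/d_o2 = +0.8671.
m = m₁·m₂ = (-0.2581)(+0.8671) = -0.224.

m = -0.224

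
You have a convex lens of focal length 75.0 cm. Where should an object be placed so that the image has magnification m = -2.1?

111 cm

m = −d_i/d_o ⇒ d_i = −m·d_o.
1/f = 1/d_o + 1/d_i = 1/d_o − 1/(m·d_o) = (1 − 1/m)/d_o, so d_o = f(1 − 1/m) = (75.00)(1 − 1/(-2.1)) = 111 cm.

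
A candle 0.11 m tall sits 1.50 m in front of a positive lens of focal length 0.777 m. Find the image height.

0.118 m

1/d_i = 1/f − 1/d_o = 1/(0.7770) − 1/(1.50) = 0.6203, so d_i = 1.612 m.
m = −d_i/d_o = -1.075.
|h_i| = |m|·h_o = 1.075 × 0.11 = 0.118 m. The image is real, inverted and enlarged, on the far side of the lens.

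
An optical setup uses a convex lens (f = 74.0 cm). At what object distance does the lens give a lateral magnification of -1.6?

m = −d_i/d_o ⇒ d_i = −m·d_o.
1/f = 1/d_o + 1/d_i = 1/d_o − 1/(m·d_o) = (1 − 1/m)/d_o, so d_o = f(1 − 1/m) = (74.00)(1 − 1/(-1.6)) = 120 cm.

120 cm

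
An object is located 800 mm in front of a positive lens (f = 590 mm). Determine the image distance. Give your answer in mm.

Lens equation: 1/q = 1/f − 1/p = 1/(590.0) − 1/(800) = 0.001695 − 0.001250 = 0.0004449, so q = 2250 mm.
The image is real, inverted and enlarged, on the far side of the lens.

2250 mm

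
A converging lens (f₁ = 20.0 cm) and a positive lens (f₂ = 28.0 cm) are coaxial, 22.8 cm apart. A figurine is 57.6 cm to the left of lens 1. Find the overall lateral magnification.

Lens 1: 1/d_i1 = 1/(20.0) − 1/(57.6) = 0.03264, so d_i1 = 30.64 cm; m₁ = −d_i1/d_o1 = -0.5319.
d_o2 = 22.8 − (30.64) = -7.840 cm (virtual object).
Lens 2: 1/d_i2 = 1/(28.0) − 1/(-7.840) = 0.1633, so d_i2 = 6.125 cm; m₂ = −d_i2/d_o2 = +0.7812.
m = m₁·m₂ = (-0.5319)(+0.7812) = -0.416.

m = -0.416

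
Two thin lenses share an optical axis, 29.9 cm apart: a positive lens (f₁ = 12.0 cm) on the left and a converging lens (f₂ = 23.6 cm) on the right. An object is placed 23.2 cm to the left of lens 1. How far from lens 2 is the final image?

Lens 1: 1/d_i1 = 1/f₁ − 1/d_o1 = 1/(12.0) − 1/(23.2) = 0.04023, so d_i1 = 24.86 cm.
The intermediate image is 24.86 cm to the right of lens 1, which is 29.9 − (24.86) = 5.040 cm to the left of lens 2, so d_o2 = +5.040 cm.
Lens 2: 1/d_i2 = 1/f₂ − 1/d_o2 = 1/(23.6) − 1/(5.040) = -0.1560, so d_i2 = -6.41 cm.
The final image is virtual, 6.41 cm to the left of lens 2 (overall magnification ≈ -1.4).

6.41 cm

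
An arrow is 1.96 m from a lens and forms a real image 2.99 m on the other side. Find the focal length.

Real image ⇒ d_i = +2.99 m.
1/f = 1/d_o + 1/d_i = 1/(1.96) + 1/(2.99) = 0.8447, so f = 1.18 m.
Since f is positive, the lens is converging.

f = 1.18 m (converging)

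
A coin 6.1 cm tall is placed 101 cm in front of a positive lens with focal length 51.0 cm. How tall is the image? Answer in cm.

1/d_i = 1/f − 1/d_o = 1/(51.00) − 1/(101) = 0.009707, so d_i = 103.0 cm.
m = −d_i/d_o = -1.020.
|h_i| = |m|·h_o = 1.020 × 6.1 = 6.22 cm. The image is real, inverted and enlarged, on the far side of the lens.

6.22 cm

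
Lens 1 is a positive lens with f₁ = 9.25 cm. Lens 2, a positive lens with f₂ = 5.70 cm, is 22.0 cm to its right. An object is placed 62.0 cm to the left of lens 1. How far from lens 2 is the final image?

Lens 1: 1/d_i1 = 1/f₁ − 1/d_o1 = 1/(9.25) − 1/(62.0) = 0.09198, so d_i1 = 10.87 cm.
The intermediate image is 10.87 cm to the right of lens 1, which is 22.0 − (10.87) = 11.13 cm to the left of lens 2, so d_o2 = +11.13 cm.
Lens 2: 1/d_i2 = 1/f₂ − 1/d_o2 = 1/(5.70) − 1/(11.13) = 0.08559, so d_i2 = 11.7 cm.
The final image is real, 11.7 cm to the right of lens 2 (overall magnification ≈ 0.18).

11.7 cm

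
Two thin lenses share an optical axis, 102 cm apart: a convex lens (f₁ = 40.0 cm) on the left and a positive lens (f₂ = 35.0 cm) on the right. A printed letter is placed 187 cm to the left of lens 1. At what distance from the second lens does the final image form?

111 cm

Lens 1: 1/d_i1 = 1/f₁ − 1/d_o1 = 1/(40.0) − 1/(187) = 0.01965, so d_i1 = 50.88 cm.
The intermediate image is 50.88 cm to the right of lens 1, which is 102 − (50.88) = 51.12 cm to the left of lens 2, so d_o2 = +51.12 cm.
Lens 2: 1/d_i2 = 1/f₂ − 1/d_o2 = 1/(35.0) − 1/(51.12) = 0.009010, so d_i2 = 111 cm.
The final image is real, 111 cm to the right of lens 2 (overall magnification ≈ 0.59).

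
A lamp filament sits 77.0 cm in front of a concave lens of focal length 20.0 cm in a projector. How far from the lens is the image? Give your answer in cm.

15.9 cm

For a concave lens, f = -20.0 cm.
Thin-lens equation: 1/d_i = 1/f − 1/d_o = 1/(-20.00) − 1/(77.0) = -0.05000 − 0.01299 = -0.06299, so d_i = -15.9 cm.
The image is virtual, upright and reduced, on the same side as the object.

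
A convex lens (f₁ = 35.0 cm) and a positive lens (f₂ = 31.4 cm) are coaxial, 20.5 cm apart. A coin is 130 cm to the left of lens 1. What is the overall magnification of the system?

m = -0.197

Lens 1: 1/d_i1 = 1/(35.0) − 1/(130) = 0.02088, so d_i1 = 47.89 cm; m₁ = −d_i1/d_o1 = -0.3684.
d_o2 = 20.5 − (47.89) = -27.39 cm (virtual object).
Lens 2: 1/d_i2 = 1/(31.4) − 1/(-27.39) = 0.06836, so d_i2 = 14.63 cm; m₂ = −d_i2/d_o2 = +0.5341.
m = m₁·m₂ = (-0.3684)(+0.5341) = -0.197.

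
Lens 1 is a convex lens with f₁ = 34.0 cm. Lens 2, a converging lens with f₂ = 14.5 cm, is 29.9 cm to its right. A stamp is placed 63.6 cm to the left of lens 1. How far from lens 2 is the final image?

10.9 cm

Lens 1: 1/d_i1 = 1/f₁ − 1/d_o1 = 1/(34.0) − 1/(63.6) = 0.01369, so d_i1 = 73.05 cm.
The intermediate image is 73.05 cm to the right of lens 1, which lies 43.15 cm to the right of lens 2 — a virtual object — so d_o2 = −43.15 cm.
Lens 2: 1/d_i2 = 1/f₂ − 1/d_o2 = 1/(14.5) − 1/(-43.15) = 0.09214, so d_i2 = 10.9 cm.
The final image is real, 10.9 cm to the right of lens 2 (overall magnification ≈ -0.29).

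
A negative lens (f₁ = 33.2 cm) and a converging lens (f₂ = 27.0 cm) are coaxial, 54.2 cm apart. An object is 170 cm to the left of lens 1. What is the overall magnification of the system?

m = -0.0802

f₁ = −33.2 cm (diverging).
Lens 1: 1/d_i1 = 1/(-33.2) − 1/(170) = -0.03600, so d_i1 = -27.78 cm; m₁ = −d_i1/d_o1 = +0.1634.
d_o2 = 54.2 − (-27.78) = 81.98 cm.
Lens 2: 1/d_i2 = 1/(27.0) − 1/(81.98) = 0.02484, so d_i2 = 40.26 cm; m₂ = −d_i2/d_o2 = -0.4911.
m = m₁·m₂ = (+0.1634)(-0.4911) = -0.0802.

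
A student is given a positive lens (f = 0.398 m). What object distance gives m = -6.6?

0.458 m

m = −d_i/d_o ⇒ d_i = −m·d_o.
1/f = 1/d_o + 1/d_i = 1/d_o − 1/(m·d_o) = (1 − 1/m)/d_o, so d_o = f(1 − 1/m) = (0.3980)(1 − 1/(-6.6)) = 0.458 m.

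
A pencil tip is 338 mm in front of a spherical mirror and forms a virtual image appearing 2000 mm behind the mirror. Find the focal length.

Virtual image ⇒ d_i = −2000 mm.
1/f = 1/d_o + 1/d_i = 1/(338) + 1/(-2000) = 0.002459, so f = 407 mm.
Since f is positive, the spherical mirror is concave.

f = 407 mm (concave)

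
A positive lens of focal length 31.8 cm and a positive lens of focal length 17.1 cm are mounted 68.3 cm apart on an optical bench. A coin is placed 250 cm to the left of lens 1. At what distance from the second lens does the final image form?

Lens 1: 1/d_i1 = 1/f₁ − 1/d_o1 = 1/(31.8) − 1/(250) = 0.02745, so d_i1 = 36.43 cm.
The intermediate image is 36.43 cm to the right of lens 1, which is 68.3 − (36.43) = 31.87 cm to the left of lens 2, so d_o2 = +31.87 cm.
Lens 2: 1/d_i2 = 1/f₂ − 1/d_o2 = 1/(17.1) − 1/(31.87) = 0.02710, so d_i2 = 36.9 cm.
The final image is real, 36.9 cm to the right of lens 2 (overall magnification ≈ 0.17).

36.9 cm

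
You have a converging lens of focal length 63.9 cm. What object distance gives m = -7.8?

72.1 cm

m = −d_i/d_o ⇒ d_i = −m·d_o.
1/f = 1/d_o + 1/d_i = 1/d_o − 1/(m·d_o) = (1 − 1/m)/d_o, so d_o = f(1 − 1/m) = (63.90)(1 − 1/(-7.8)) = 72.1 cm.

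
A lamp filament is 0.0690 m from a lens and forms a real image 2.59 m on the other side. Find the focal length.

Real image ⇒ d_i = +2.59 m.
1/f = 1/d_o + 1/d_i = 1/(0.0690) + 1/(2.59) = 14.88, so f = 0.0672 m.
Since f is positive, the lens is converging.

f = 0.0672 m (converging)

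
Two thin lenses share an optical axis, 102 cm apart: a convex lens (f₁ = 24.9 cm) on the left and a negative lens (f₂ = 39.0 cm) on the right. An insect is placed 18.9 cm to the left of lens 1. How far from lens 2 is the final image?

Lens 1: 1/d_i1 = 1/f₁ − 1/d_o1 = 1/(24.9) − 1/(18.9) = -0.01275, so d_i1 = -78.43 cm.
The intermediate image is 78.43 cm to the left of lens 1 (virtual), which is 102 − (-78.43) = 180.4 cm to the left of lens 2, so d_o2 = +180.4 cm.
Lens 2 is diverging, so f₂ = −39.0 cm.
Lens 2: 1/d_i2 = 1/f₂ − 1/d_o2 = 1/(-39.0) − 1/(180.4) = -0.03118, so d_i2 = -32.1 cm.
The final image is virtual, 32.1 cm to the left of lens 2 (overall magnification ≈ 0.74).

32.1 cm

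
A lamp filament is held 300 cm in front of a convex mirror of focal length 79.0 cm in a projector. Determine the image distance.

For a convex mirror, f = -79.0 cm.
Mirror equation: 1/d_i = 1/f − 1/d_o = 1/(-79.00) − 1/(300) = -0.01266 − 0.003333 = -0.01599, so d_i = -62.5 cm.
The image is virtual, upright and reduced, behind the mirror.

62.5 cm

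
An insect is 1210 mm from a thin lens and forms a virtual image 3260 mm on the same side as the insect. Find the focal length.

Virtual image ⇒ d_i = −3260 mm.
1/f = 1/d_o + 1/d_i = 1/(1210) + 1/(-3260) = 0.0005197, so f = 1920 mm.
Since f is positive, the thin lens is converging.

f = 1920 mm (converging)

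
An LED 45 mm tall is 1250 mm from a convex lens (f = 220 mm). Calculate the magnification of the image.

1/d_i = 1/f − 1/d_o = 1/(220.0) − 1/(1250) = 0.003745, so d_i = 267.0 mm.
m = −d_i/d_o = −(267.0)/(1250) = -0.214.
The image is real, inverted and reduced, on the far side of the lens.

m = -0.214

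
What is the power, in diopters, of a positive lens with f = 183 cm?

f = 183 cm = 1.83 m.
P = 1/f = 1/(1.83 m) = +0.546 D.

P = +0.546 D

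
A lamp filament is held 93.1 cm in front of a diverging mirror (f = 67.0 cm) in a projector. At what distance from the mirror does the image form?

39.0 cm

For a diverging mirror, f = -67.0 cm.
Mirror equation: 1/q = 1/f − 1/p = 1/(-67.00) − 1/(93.1) = -0.01493 − 0.01074 = -0.02567, so q = -39.0 cm.
The image is virtual, upright and reduced, behind the mirror.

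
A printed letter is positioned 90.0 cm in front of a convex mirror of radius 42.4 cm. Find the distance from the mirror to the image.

17.2 cm

f = R/2 = 42.4/2 = 21.20 cm; for a convex mirror, f = -21.20 cm.
Mirror equation: 1/v = 1/f − 1/u = 1/(-21.20) − 1/(90.0) = -0.04717 − 0.01111 = -0.05828, so v = -17.2 cm.
The image is virtual, upright and reduced, behind the mirror.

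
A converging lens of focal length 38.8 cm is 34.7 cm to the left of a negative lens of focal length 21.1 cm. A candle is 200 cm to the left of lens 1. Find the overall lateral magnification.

m = -0.663

Lens 1: 1/d_i1 = 1/(38.8) − 1/(200) = 0.02077, so d_i1 = 48.14 cm; m₁ = −d_i1/d_o1 = -0.2407.
d_o2 = 34.7 − (48.14) = -13.44 cm (virtual object).
f₂ = −21.1 cm (diverging).
Lens 2: 1/d_i2 = 1/(-21.1) − 1/(-13.44) = 0.02701, so d_i2 = 37.02 cm; m₂ = −d_i2/d_o2 = +2.755.
m = m₁·m₂ = (-0.2407)(+2.755) = -0.663.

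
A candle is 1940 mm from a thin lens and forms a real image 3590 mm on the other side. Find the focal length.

Real image ⇒ d_i = +3590 mm.
1/f = 1/d_o + 1/d_i = 1/(1940) + 1/(3590) = 0.0007940, so f = 1260 mm.
Since f is positive, the thin lens is converging.

f = 1260 mm (converging)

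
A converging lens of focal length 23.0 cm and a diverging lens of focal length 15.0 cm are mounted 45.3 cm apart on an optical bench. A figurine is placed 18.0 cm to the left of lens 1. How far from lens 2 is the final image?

Lens 1: 1/d_i1 = 1/f₁ − 1/d_o1 = 1/(23.0) − 1/(18.0) = -0.01208, so d_i1 = -82.80 cm.
The intermediate image is 82.80 cm to the left of lens 1 (virtual), which is 45.3 − (-82.80) = 128.1 cm to the left of lens 2, so d_o2 = +128.1 cm.
Lens 2 is diverging, so f₂ = −15.0 cm.
Lens 2: 1/d_i2 = 1/f₂ − 1/d_o2 = 1/(-15.0) − 1/(128.1) = -0.07447, so d_i2 = -13.4 cm.
The final image is virtual, 13.4 cm to the left of lens 2 (overall magnification ≈ 0.48).

13.4 cm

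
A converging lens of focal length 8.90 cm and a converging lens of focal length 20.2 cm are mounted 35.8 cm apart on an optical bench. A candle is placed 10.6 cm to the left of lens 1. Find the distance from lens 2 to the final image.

9.97 cm

Lens 1: 1/d_i1 = 1/f₁ − 1/d_o1 = 1/(8.90) − 1/(10.6) = 0.01802, so d_i1 = 55.49 cm.
The intermediate image is 55.49 cm to the right of lens 1, which lies 19.69 cm to the right of lens 2 — a virtual object — so d_o2 = −19.69 cm.
Lens 2: 1/d_i2 = 1/f₂ − 1/d_o2 = 1/(20.2) − 1/(-19.69) = 0.1003, so d_i2 = 9.97 cm.
The final image is real, 9.97 cm to the right of lens 2 (overall magnification ≈ -2.7).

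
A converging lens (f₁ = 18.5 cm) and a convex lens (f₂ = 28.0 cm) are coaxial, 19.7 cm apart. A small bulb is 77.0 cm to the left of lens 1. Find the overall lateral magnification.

Lens 1: 1/d_i1 = 1/(18.5) − 1/(77.0) = 0.04107, so d_i1 = 24.35 cm; m₁ = −d_i1/d_o1 = -0.3162.
d_o2 = 19.7 − (24.35) = -4.650 cm (virtual object).
Lens 2: 1/d_i2 = 1/(28.0) − 1/(-4.650) = 0.2508, so d_i2 = 3.988 cm; m₂ = −d_i2/d_o2 = +0.8576.
m = m₁·m₂ = (-0.3162)(+0.8576) = -0.271.

m = -0.271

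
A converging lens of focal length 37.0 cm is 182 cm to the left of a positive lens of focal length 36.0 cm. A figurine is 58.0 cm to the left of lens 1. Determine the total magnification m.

Lens 1: 1/d_i1 = 1/(37.0) − 1/(58.0) = 0.009786, so d_i1 = 102.2 cm; m₁ = −d_i1/d_o1 = -1.762.
d_o2 = 182 − (102.2) = 79.80 cm.
Lens 2: 1/d_i2 = 1/(36.0) − 1/(79.80) = 0.01525, so d_i2 = 65.59 cm; m₂ = −d_i2/d_o2 = -0.8219.
m = m₁·m₂ = (-1.762)(-0.8219) = +1.45.

m = +1.45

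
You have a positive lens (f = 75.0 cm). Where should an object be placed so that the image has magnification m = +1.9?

m = −d_i/d_o ⇒ d_i = −m·d_o.
1/f = 1/d_o + 1/d_i = 1/d_o − 1/(m·d_o) = (1 − 1/m)/d_o, so d_o = f(1 − 1/m) = (75.00)(1 − 1/(+1.9)) = 35.5 cm.

35.5 cm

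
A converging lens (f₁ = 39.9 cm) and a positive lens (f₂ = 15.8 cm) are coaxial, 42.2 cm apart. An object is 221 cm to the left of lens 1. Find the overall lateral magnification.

m = -0.156

Lens 1: 1/d_i1 = 1/(39.9) − 1/(221) = 0.02054, so d_i1 = 48.69 cm; m₁ = −d_i1/d_o1 = -0.2203.
d_o2 = 42.2 − (48.69) = -6.490 cm (virtual object).
Lens 2: 1/d_i2 = 1/(15.8) − 1/(-6.490) = 0.2174, so d_i2 = 4.600 cm; m₂ = −d_i2/d_o2 = +0.7088.
m = m₁·m₂ = (-0.2203)(+0.7088) = -0.156.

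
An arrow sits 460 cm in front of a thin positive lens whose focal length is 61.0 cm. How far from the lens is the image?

Thin-lens equation: 1/v = 1/f − 1/u = 1/(61.00) − 1/(460) = 0.01639 − 0.002174 = 0.01422, so v = 70.3 cm.
The image is real, inverted and reduced, on the far side of the lens.

70.3 cm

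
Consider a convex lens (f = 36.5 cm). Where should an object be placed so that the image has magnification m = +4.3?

m = −d_i/d_o ⇒ d_i = −m·d_o.
1/f = 1/d_o + 1/d_i = 1/d_o − 1/(m·d_o) = (1 − 1/m)/d_o, so d_o = f(1 − 1/m) = (36.50)(1 − 1/(+4.3)) = 28.0 cm.

28.0 cm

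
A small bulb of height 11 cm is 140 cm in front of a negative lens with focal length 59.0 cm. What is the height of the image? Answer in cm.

For a negative lens, f = -59.0 cm.
1/d_i = 1/f − 1/d_o = 1/(-59.00) − 1/(140) = -0.02409, so d_i = -41.51 cm.
m = −d_i/d_o = +0.2965.
|h_i| = |m|·h_o = 0.2965 × 11 = 3.26 cm. The image is virtual, upright and reduced, on the same side as the object.

3.26 cm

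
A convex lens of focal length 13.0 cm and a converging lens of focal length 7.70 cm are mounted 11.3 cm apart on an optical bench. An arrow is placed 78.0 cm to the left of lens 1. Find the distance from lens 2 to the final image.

Lens 1: 1/d_i1 = 1/f₁ − 1/d_o1 = 1/(13.0) − 1/(78.0) = 0.06410, so d_i1 = 15.60 cm.
The intermediate image is 15.60 cm to the right of lens 1, which lies 4.300 cm to the right of lens 2 — a virtual object — so d_o2 = −4.300 cm.
Lens 2: 1/d_i2 = 1/f₂ − 1/d_o2 = 1/(7.70) − 1/(-4.300) = 0.3624, so d_i2 = 2.76 cm.
The final image is real, 2.76 cm to the right of lens 2 (overall magnification ≈ -0.13).

2.76 cm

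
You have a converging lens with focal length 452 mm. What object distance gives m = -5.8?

530 mm

m = −d_i/d_o ⇒ d_i = −m·d_o.
1/f = 1/d_o + 1/d_i = 1/d_o − 1/(m·d_o) = (1 − 1/m)/d_o, so d_o = f(1 − 1/m) = (452.0)(1 − 1/(-5.8)) = 530 mm.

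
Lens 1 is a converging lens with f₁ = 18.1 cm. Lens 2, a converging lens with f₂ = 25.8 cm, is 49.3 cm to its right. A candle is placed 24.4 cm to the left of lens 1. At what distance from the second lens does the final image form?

11.5 cm

Lens 1: 1/d_i1 = 1/f₁ − 1/d_o1 = 1/(18.1) − 1/(24.4) = 0.01427, so d_i1 = 70.10 cm.
The intermediate image is 70.10 cm to the right of lens 1, which lies 20.80 cm to the right of lens 2 — a virtual object — so d_o2 = −20.80 cm.
Lens 2: 1/d_i2 = 1/f₂ − 1/d_o2 = 1/(25.8) − 1/(-20.80) = 0.08684, so d_i2 = 11.5 cm.
The final image is real, 11.5 cm to the right of lens 2 (overall magnification ≈ -1.6).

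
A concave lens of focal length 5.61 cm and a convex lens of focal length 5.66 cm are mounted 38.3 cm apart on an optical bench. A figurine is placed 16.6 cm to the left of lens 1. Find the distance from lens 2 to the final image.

Lens 1 is diverging, so f₁ = −5.61 cm.
Lens 1: 1/d_i1 = 1/f₁ − 1/d_o1 = 1/(-5.61) − 1/(16.6) = -0.2385, so d_i1 = -4.193 cm.
The intermediate image is 4.193 cm to the left of lens 1 (virtual), which is 38.3 − (-4.193) = 42.49 cm to the left of lens 2, so d_o2 = +42.49 cm.
Lens 2: 1/d_i2 = 1/f₂ − 1/d_o2 = 1/(5.66) − 1/(42.49) = 0.1531, so d_i2 = 6.53 cm.
The final image is real, 6.53 cm to the right of lens 2 (overall magnification ≈ -0.039).

6.53 cm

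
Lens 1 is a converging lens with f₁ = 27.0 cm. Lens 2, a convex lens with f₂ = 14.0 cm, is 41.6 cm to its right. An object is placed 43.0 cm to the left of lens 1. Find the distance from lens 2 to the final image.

Lens 1: 1/d_i1 = 1/f₁ − 1/d_o1 = 1/(27.0) − 1/(43.0) = 0.01378, so d_i1 = 72.56 cm.
The intermediate image is 72.56 cm to the right of lens 1, which lies 30.96 cm to the right of lens 2 — a virtual object — so d_o2 = −30.96 cm.
Lens 2: 1/d_i2 = 1/f₂ − 1/d_o2 = 1/(14.0) − 1/(-30.96) = 0.1037, so d_i2 = 9.64 cm.
The final image is real, 9.64 cm to the right of lens 2 (overall magnification ≈ -0.53).

9.64 cm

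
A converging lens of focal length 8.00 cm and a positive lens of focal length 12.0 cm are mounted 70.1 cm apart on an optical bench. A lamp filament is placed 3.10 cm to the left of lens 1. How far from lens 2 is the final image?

Lens 1: 1/d_i1 = 1/f₁ − 1/d_o1 = 1/(8.00) − 1/(3.10) = -0.1976, so d_i1 = -5.061 cm.
The intermediate image is 5.061 cm to the left of lens 1 (virtual), which is 70.1 − (-5.061) = 75.16 cm to the left of lens 2, so d_o2 = +75.16 cm.
Lens 2: 1/d_i2 = 1/f₂ − 1/d_o2 = 1/(12.0) − 1/(75.16) = 0.07003, so d_i2 = 14.3 cm.
The final image is real, 14.3 cm to the right of lens 2 (overall magnification ≈ -0.31).

14.3 cm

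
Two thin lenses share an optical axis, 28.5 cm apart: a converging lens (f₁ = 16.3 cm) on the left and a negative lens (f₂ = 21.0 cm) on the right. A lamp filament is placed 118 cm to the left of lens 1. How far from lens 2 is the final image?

6.58 cm

Lens 1: 1/d_i1 = 1/f₁ − 1/d_o1 = 1/(16.3) − 1/(118) = 0.05288, so d_i1 = 18.91 cm.
The intermediate image is 18.91 cm to the right of lens 1, which is 28.5 − (18.91) = 9.590 cm to the left of lens 2, so d_o2 = +9.590 cm.
Lens 2 is diverging, so f₂ = −21.0 cm.
Lens 2: 1/d_i2 = 1/f₂ − 1/d_o2 = 1/(-21.0) − 1/(9.590) = -0.1519, so d_i2 = -6.58 cm.
The final image is virtual, 6.58 cm to the left of lens 2 (overall magnification ≈ -0.11).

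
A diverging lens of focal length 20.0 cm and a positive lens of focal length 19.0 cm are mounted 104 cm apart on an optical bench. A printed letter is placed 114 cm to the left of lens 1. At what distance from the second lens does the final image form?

22.5 cm

Lens 1 is diverging, so f₁ = −20.0 cm.
Lens 1: 1/d_i1 = 1/f₁ − 1/d_o1 = 1/(-20.0) − 1/(114) = -0.05877, so d_i1 = -17.01 cm.
The intermediate image is 17.01 cm to the left of lens 1 (virtual), which is 104 − (-17.01) = 121.0 cm to the left of lens 2, so d_o2 = +121.0 cm.
Lens 2: 1/d_i2 = 1/f₂ − 1/d_o2 = 1/(19.0) − 1/(121.0) = 0.04437, so d_i2 = 22.5 cm.
The final image is real, 22.5 cm to the right of lens 2 (overall magnification ≈ -0.028).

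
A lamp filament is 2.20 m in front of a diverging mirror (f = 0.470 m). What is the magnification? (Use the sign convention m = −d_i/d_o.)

m = +0.176

For a diverging mirror, f = -0.470 m.
1/d_i = 1/f − 1/d_o = 1/(-0.4700) − 1/(2.20) = -2.582, so d_i = -0.3873 m.
m = −d_i/d_o = −(-0.3873)/(2.20) = +0.176.
The image is virtual, upright and reduced, behind the mirror.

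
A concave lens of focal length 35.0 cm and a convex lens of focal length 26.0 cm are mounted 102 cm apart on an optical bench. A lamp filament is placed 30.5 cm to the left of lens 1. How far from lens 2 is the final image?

33.3 cm

Lens 1 is diverging, so f₁ = −35.0 cm.
Lens 1: 1/d_i1 = 1/f₁ − 1/d_o1 = 1/(-35.0) − 1/(30.5) = -0.06136, so d_i1 = -16.30 cm.
The intermediate image is 16.30 cm to the left of lens 1 (virtual), which is 102 − (-16.30) = 118.3 cm to the left of lens 2, so d_o2 = +118.3 cm.
Lens 2: 1/d_i2 = 1/f₂ − 1/d_o2 = 1/(26.0) − 1/(118.3) = 0.03001, so d_i2 = 33.3 cm.
The final image is real, 33.3 cm to the right of lens 2 (overall magnification ≈ -0.15).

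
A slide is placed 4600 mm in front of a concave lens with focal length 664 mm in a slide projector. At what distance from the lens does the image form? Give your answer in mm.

For a concave lens, f = -664 mm.
Lens equation: 1/q = 1/f − 1/p = 1/(-664.0) − 1/(4600) = -0.001506 − 0.0002174 = -0.001723, so q = -580 mm.
The image is virtual, upright and reduced, on the same side as the object.

580 mm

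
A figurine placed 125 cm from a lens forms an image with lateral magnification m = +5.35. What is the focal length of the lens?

m = −d_i/d_o ⇒ d_i = −m·d_o = −(+5.35)·(125) = -668.8 cm.
1/f = 1/d_o + 1/d_i = 1/(125) + 1/(-668.8) = 0.006505, so f = 154 cm.
Since f is positive, the lens is converging.

f = 154 cm (converging)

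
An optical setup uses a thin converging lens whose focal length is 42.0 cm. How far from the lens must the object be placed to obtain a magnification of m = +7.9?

m = −d_i/d_o ⇒ d_i = −m·d_o.
1/f = 1/d_o + 1/d_i = 1/d_o − 1/(m·d_o) = (1 − 1/m)/d_o, so d_o = f(1 − 1/m) = (42.00)(1 − 1/(+7.9)) = 36.7 cm.

36.7 cm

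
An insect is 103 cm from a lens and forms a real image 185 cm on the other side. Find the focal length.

Real image ⇒ d_i = +185 cm.
1/f = 1/d_o + 1/d_i = 1/(103) + 1/(185) = 0.01511, so f = 66.2 cm.
Since f is positive, the lens is converging.

f = 66.2 cm (converging)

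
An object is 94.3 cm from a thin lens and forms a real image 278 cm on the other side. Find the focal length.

Real image ⇒ d_i = +278 cm.
1/f = 1/d_o + 1/d_i = 1/(94.3) + 1/(278) = 0.01420, so f = 70.4 cm.
Since f is positive, the thin lens is converging.

f = 70.4 cm (converging)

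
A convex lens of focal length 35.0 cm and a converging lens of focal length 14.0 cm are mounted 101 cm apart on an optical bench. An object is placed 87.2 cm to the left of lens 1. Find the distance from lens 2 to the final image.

Lens 1: 1/d_i1 = 1/f₁ − 1/d_o1 = 1/(35.0) − 1/(87.2) = 0.01710, so d_i1 = 58.47 cm.
The intermediate image is 58.47 cm to the right of lens 1, which is 101 − (58.47) = 42.53 cm to the left of lens 2, so d_o2 = +42.53 cm.
Lens 2: 1/d_i2 = 1/f₂ − 1/d_o2 = 1/(14.0) − 1/(42.53) = 0.04792, so d_i2 = 20.9 cm.
The final image is real, 20.9 cm to the right of lens 2 (overall magnification ≈ 0.33).

20.9 cm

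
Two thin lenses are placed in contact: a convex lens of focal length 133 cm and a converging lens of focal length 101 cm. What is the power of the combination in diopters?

P₁ = 1/f₁ = 1/(1.33 m) = +0.7519 D; P₂ = 1/f₂ = 1/(1.01 m) = +0.9901 D.
For thin lenses in contact, P = P₁ + P₂ = (+0.7519) + (+0.9901) = +1.74 D.

P = +1.74 D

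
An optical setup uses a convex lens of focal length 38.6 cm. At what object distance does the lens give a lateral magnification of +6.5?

m = −d_i/d_o ⇒ d_i = −m·d_o.
1/f = 1/d_o + 1/d_i = 1/d_o − 1/(m·d_o) = (1 − 1/m)/d_o, so d_o = f(1 − 1/m) = (38.60)(1 − 1/(+6.5)) = 32.7 cm.

32.7 cm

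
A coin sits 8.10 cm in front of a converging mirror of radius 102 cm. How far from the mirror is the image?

f = R/2 = 102/2 = 51.00 cm.
Mirror equation: 1/d_i = 1/f − 1/d_o = 1/(51.00) − 1/(8.10) = 0.01961 − 0.1235 = -0.1038, so d_i = -9.63 cm.
The image is virtual, upright and enlarged, behind the mirror.

9.63 cm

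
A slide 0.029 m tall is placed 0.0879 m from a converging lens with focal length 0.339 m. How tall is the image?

1/d_i = 1/f − 1/d_o = 1/(0.3390) − 1/(0.0879) = -8.427, so d_i = -0.1187 m.
m = −d_i/d_o = +1.350.
|h_i| = |m|·h_o = 1.350 × 0.029 = 0.0392 m. The image is virtual, upright and enlarged, on the same side as the object.

0.0392 m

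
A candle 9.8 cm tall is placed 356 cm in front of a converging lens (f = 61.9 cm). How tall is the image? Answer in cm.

2.06 cm

1/d_i = 1/f − 1/d_o = 1/(61.90) − 1/(356) = 0.01335, so d_i = 74.93 cm.
m = −d_i/d_o = -0.2105.
|h_i| = |m|·h_o = 0.2105 × 9.8 = 2.06 cm. The image is real, inverted and reduced, on the far side of the lens.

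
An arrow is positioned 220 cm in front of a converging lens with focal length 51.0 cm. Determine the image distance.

66.4 cm

Thin-lens equation: 1/q = 1/f − 1/p = 1/(51.00) − 1/(220) = 0.01961 − 0.004545 = 0.01506, so q = 66.4 cm.
The image is real, inverted and reduced, on the far side of the lens.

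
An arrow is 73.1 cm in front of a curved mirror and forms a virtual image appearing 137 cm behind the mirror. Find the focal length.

Virtual image ⇒ d_i = −137 cm.
1/f = 1/d_o + 1/d_i = 1/(73.1) + 1/(-137) = 0.006381, so f = 157 cm.
Since f is positive, the curved mirror is concave.

f = 157 cm (concave)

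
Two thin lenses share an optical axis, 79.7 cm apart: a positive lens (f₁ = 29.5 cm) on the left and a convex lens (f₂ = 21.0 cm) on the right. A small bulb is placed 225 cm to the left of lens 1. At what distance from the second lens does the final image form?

Lens 1: 1/d_i1 = 1/f₁ − 1/d_o1 = 1/(29.5) − 1/(225) = 0.02945, so d_i1 = 33.95 cm.
The intermediate image is 33.95 cm to the right of lens 1, which is 79.7 − (33.95) = 45.75 cm to the left of lens 2, so d_o2 = +45.75 cm.
Lens 2: 1/d_i2 = 1/f₂ − 1/d_o2 = 1/(21.0) − 1/(45.75) = 0.02576, so d_i2 = 38.8 cm.
The final image is real, 38.8 cm to the right of lens 2 (overall magnification ≈ 0.13).

38.8 cm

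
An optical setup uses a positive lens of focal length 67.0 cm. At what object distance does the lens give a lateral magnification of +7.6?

m = −d_i/d_o ⇒ d_i = −m·d_o.
1/f = 1/d_o + 1/d_i = 1/d_o − 1/(m·d_o) = (1 − 1/m)/d_o, so d_o = f(1 − 1/m) = (67.00)(1 − 1/(+7.6)) = 58.2 cm.

58.2 cm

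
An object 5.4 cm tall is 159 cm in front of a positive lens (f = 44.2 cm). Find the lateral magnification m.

1/d_i = 1/f − 1/d_o = 1/(44.20) − 1/(159) = 0.01634, so d_i = 61.22 cm.
m = −d_i/d_o = −(61.22)/(159) = -0.385.
The image is real, inverted and reduced, on the far side of the lens.

m = -0.385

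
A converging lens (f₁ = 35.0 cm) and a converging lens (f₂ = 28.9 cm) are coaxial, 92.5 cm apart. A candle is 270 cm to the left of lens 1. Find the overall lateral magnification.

Lens 1: 1/d_i1 = 1/(35.0) − 1/(270) = 0.02487, so d_i1 = 40.21 cm; m₁ = −d_i1/d_o1 = -0.1489.
d_o2 = 92.5 − (40.21) = 52.29 cm.
Lens 2: 1/d_i2 = 1/(28.9) − 1/(52.29) = 0.01548, so d_i2 = 64.61 cm; m₂ = −d_i2/d_o2 = -1.236.
m = m₁·m₂ = (-0.1489)(-1.236) = +0.184.

m = +0.184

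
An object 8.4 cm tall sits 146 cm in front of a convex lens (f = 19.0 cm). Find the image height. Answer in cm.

1/d_i = 1/f − 1/d_o = 1/(19.00) − 1/(146) = 0.04578, so d_i = 21.84 cm.
m = −d_i/d_o = -0.1496.
|h_i| = |m|·h_o = 0.1496 × 8.4 = 1.26 cm. The image is real, inverted and reduced, on the far side of the lens.

1.26 cm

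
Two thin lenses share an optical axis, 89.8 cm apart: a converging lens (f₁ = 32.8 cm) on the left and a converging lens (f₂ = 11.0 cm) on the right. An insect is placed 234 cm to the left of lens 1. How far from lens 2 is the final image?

Lens 1: 1/d_i1 = 1/f₁ − 1/d_o1 = 1/(32.8) − 1/(234) = 0.02621, so d_i1 = 38.15 cm.
The intermediate image is 38.15 cm to the right of lens 1, which is 89.8 − (38.15) = 51.65 cm to the left of lens 2, so d_o2 = +51.65 cm.
Lens 2: 1/d_i2 = 1/f₂ − 1/d_o2 = 1/(11.0) − 1/(51.65) = 0.07155, so d_i2 = 14.0 cm.
The final image is real, 14.0 cm to the right of lens 2 (overall magnification ≈ 0.044).

14.0 cm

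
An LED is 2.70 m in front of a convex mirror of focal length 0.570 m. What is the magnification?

For a convex mirror, f = -0.570 m.
1/d_i = 1/f − 1/d_o = 1/(-0.5700) − 1/(2.70) = -2.125, so d_i = -0.4706 m.
m = −d_i/d_o = −(-0.4706)/(2.70) = +0.174.
The image is virtual, upright and reduced, behind the mirror.

m = +0.174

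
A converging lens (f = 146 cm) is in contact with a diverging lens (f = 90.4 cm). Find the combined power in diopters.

P = -0.421 D

P₁ = 1/f₁ = 1/(1.46 m) = +0.6849 D; P₂ = 1/f₂ = 1/(-0.904 m) = -1.106 D.
For thin lenses in contact, P = P₁ + P₂ = (+0.6849) + (-1.106) = -0.421 D.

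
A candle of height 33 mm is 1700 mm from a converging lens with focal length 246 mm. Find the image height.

1/d_i = 1/f − 1/d_o = 1/(246.0) − 1/(1700) = 0.003477, so d_i = 287.6 mm.
m = −d_i/d_o = -0.1692.
|h_i| = |m|·h_o = 0.1692 × 33 = 5.58 mm. The image is real, inverted and reduced, on the far side of the lens.

5.58 mm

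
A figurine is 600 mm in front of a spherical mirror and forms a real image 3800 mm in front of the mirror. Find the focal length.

Real image ⇒ d_i = +3800 mm.
1/f = 1/d_o + 1/d_i = 1/(600) + 1/(3800) = 0.001930, so f = 518 mm.
Since f is positive, the spherical mirror is concave.

f = 518 mm (concave)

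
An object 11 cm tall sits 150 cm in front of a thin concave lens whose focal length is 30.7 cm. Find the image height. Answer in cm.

For a concave lens, f = -30.7 cm.
1/d_i = 1/f − 1/d_o = 1/(-30.70) − 1/(150) = -0.03924, so d_i = -25.48 cm.
m = −d_i/d_o = +0.1699.
|h_i| = |m|·h_o = 0.1699 × 11 = 1.87 cm. The image is virtual, upright and reduced, on the same side as the object.

1.87 cm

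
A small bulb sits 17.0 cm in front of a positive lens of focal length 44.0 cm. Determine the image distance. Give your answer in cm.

27.7 cm

Thin-lens equation: 1/q = 1/f − 1/p = 1/(44.00) − 1/(17.0) = 0.02273 − 0.05882 = -0.03610, so q = -27.7 cm.
The image is virtual, upright and enlarged, on the same side as the object.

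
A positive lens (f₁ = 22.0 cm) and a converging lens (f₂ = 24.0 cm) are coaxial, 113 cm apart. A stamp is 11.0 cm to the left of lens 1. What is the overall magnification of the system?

Lens 1: 1/d_i1 = 1/(22.0) − 1/(11.0) = -0.04545, so d_i1 = -22.00 cm; m₁ = −d_i1/d_o1 = +2.000.
d_o2 = 113 − (-22.00) = 135.0 cm.
Lens 2: 1/d_i2 = 1/(24.0) − 1/(135.0) = 0.03426, so d_i2 = 29.19 cm; m₂ = −d_i2/d_o2 = -0.2162.
m = m₁·m₂ = (+2.000)(-0.2162) = -0.432.

m = -0.432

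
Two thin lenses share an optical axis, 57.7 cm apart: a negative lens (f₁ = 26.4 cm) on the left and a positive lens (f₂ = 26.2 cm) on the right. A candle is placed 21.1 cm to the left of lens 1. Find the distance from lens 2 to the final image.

42.1 cm

Lens 1 is diverging, so f₁ = −26.4 cm.
Lens 1: 1/d_i1 = 1/f₁ − 1/d_o1 = 1/(-26.4) − 1/(21.1) = -0.08527, so d_i1 = -11.73 cm.
The intermediate image is 11.73 cm to the left of lens 1 (virtual), which is 57.7 − (-11.73) = 69.43 cm to the left of lens 2, so d_o2 = +69.43 cm.
Lens 2: 1/d_i2 = 1/f₂ − 1/d_o2 = 1/(26.2) − 1/(69.43) = 0.02376, so d_i2 = 42.1 cm.
The final image is real, 42.1 cm to the right of lens 2 (overall magnification ≈ -0.34).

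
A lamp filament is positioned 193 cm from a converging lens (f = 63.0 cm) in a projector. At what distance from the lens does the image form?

93.5 cm

Thin-lens equation: 1/d_i = 1/f − 1/d_o = 1/(63.00) − 1/(193) = 0.01587 − 0.005181 = 0.01069, so d_i = 93.5 cm.
The image is real, inverted and reduced, on the far side of the lens.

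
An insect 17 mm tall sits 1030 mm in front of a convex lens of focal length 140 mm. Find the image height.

2.67 mm

1/d_i = 1/f − 1/d_o = 1/(140.0) − 1/(1030) = 0.006172, so d_i = 162.0 mm.
m = −d_i/d_o = -0.1573.
|h_i| = |m|·h_o = 0.1573 × 17 = 2.67 mm. The image is real, inverted and reduced, on the far side of the lens.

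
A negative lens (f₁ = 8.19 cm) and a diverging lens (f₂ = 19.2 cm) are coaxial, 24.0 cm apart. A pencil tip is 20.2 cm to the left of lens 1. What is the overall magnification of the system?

f₁ = −8.19 cm (diverging).
Lens 1: 1/d_i1 = 1/(-8.19) − 1/(20.2) = -0.1716, so d_i1 = -5.827 cm; m₁ = −d_i1/d_o1 = +0.2885.
d_o2 = 24.0 − (-5.827) = 29.83 cm.
f₂ = −19.2 cm (diverging).
Lens 2: 1/d_i2 = 1/(-19.2) − 1/(29.83) = -0.08561, so d_i2 = -11.68 cm; m₂ = −d_i2/d_o2 = +0.3916.
m = m₁·m₂ = (+0.2885)(+0.3916) = +0.113.

m = +0.113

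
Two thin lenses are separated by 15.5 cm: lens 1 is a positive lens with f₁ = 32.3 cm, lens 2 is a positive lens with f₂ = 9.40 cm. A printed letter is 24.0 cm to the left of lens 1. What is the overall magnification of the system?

m = -0.368

Lens 1: 1/d_i1 = 1/(32.3) − 1/(24.0) = -0.01071, so d_i1 = -93.40 cm; m₁ = −d_i1/d_o1 = +3.892.
d_o2 = 15.5 − (-93.40) = 108.9 cm.
Lens 2: 1/d_i2 = 1/(9.40) − 1/(108.9) = 0.09720, so d_i2 = 10.29 cm; m₂ = −d_i2/d_o2 = -0.09447.
m = m₁·m₂ = (+3.892)(-0.09447) = -0.368.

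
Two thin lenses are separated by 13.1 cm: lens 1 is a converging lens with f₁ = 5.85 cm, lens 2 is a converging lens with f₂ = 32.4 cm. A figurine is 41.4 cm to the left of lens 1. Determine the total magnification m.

Lens 1: 1/d_i1 = 1/(5.85) − 1/(41.4) = 0.1468, so d_i1 = 6.813 cm; m₁ = −d_i1/d_o1 = -0.1646.
d_o2 = 13.1 − (6.813) = 6.287 cm.
Lens 2: 1/d_i2 = 1/(32.4) − 1/(6.287) = -0.1282, so d_i2 = -7.801 cm; m₂ = −d_i2/d_o2 = +1.241.
m = m₁·m₂ = (-0.1646)(+1.241) = -0.204.

m = -0.204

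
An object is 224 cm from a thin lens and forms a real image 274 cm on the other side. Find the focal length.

Real image ⇒ d_i = +274 cm.
1/f = 1/d_o + 1/d_i = 1/(224) + 1/(274) = 0.008114, so f = 123 cm.
Since f is positive, the thin lens is converging.

f = 123 cm (converging)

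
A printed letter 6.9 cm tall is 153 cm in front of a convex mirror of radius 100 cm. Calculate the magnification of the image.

m = +0.246

f = R/2 = 100/2 = 50.00 cm; for a convex mirror, f = -50.00 cm.
1/d_i = 1/f − 1/d_o = 1/(-50.00) − 1/(153) = -0.02654, so d_i = -37.68 cm.
m = −d_i/d_o = −(-37.68)/(153) = +0.246.
The image is virtual, upright and reduced, behind the mirror.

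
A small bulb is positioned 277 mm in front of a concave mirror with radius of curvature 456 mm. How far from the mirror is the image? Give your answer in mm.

1290 mm

f = R/2 = 456/2 = 228.0 mm.
Mirror equation: 1/q = 1/f − 1/p = 1/(228.0) − 1/(277) = 0.004386 − 0.003610 = 0.0007759, so q = 1290 mm.
The image is real, inverted and enlarged, in front of the mirror.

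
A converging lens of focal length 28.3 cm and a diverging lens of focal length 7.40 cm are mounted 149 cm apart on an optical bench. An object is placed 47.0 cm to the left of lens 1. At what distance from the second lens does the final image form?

Lens 1: 1/d_i1 = 1/f₁ − 1/d_o1 = 1/(28.3) − 1/(47.0) = 0.01406, so d_i1 = 71.13 cm.
The intermediate image is 71.13 cm to the right of lens 1, which is 149 − (71.13) = 77.87 cm to the left of lens 2, so d_o2 = +77.87 cm.
Lens 2 is diverging, so f₂ = −7.40 cm.
Lens 2: 1/d_i2 = 1/f₂ − 1/d_o2 = 1/(-7.40) − 1/(77.87) = -0.1480, so d_i2 = -6.76 cm.
The final image is virtual, 6.76 cm to the left of lens 2 (overall magnification ≈ -0.13).

6.76 cm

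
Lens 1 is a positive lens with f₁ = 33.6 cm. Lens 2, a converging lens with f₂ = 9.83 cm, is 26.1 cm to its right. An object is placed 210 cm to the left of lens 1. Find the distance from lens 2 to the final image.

Lens 1: 1/d_i1 = 1/f₁ − 1/d_o1 = 1/(33.6) − 1/(210) = 0.02500, so d_i1 = 40.00 cm.
The intermediate image is 40.00 cm to the right of lens 1, which lies 13.90 cm to the right of lens 2 — a virtual object — so d_o2 = −13.90 cm.
Lens 2: 1/d_i2 = 1/f₂ − 1/d_o2 = 1/(9.83) − 1/(-13.90) = 0.1737, so d_i2 = 5.76 cm.
The final image is real, 5.76 cm to the right of lens 2 (overall magnification ≈ -0.079).

5.76 cm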